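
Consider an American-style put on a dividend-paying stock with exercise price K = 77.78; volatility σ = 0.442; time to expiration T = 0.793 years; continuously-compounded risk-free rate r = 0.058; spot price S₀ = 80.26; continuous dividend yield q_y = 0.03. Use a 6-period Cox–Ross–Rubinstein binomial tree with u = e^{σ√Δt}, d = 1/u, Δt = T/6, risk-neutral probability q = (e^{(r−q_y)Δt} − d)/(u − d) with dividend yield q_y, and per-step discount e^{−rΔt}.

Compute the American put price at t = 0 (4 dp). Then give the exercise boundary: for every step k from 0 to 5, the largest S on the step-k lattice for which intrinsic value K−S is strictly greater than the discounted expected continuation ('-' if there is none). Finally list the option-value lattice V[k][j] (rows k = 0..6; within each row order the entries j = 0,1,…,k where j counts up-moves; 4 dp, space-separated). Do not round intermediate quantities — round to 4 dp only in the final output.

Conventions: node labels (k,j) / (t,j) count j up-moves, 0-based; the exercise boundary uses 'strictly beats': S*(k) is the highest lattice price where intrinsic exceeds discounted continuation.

Δt=0.13217  u=1.17432  d=0.85156  q=0.47140  discount=0.99236
step 6 (expiry): payoffs max(K−S,0) = 47.1756 35.5758 19.5794 0.0000 0.0000 0.0000 0.0000
step 5: (k=5,j=0): S=35.9393, K−S=41.8407, hold=41.3889 ⇒ V=41.8407 exercise | (k=5,j=1): S=49.5612, K−S=28.2188, hold=27.8210 ⇒ V=28.2188 exercise | (k=5,j=2): S=68.3460, K−S=9.4340, hold=10.2706 ⇒ V=10.2706 continue | (k=5,j=3): S=94.2508, K−S=0.0000, hold=0.0000 ⇒ V=0.0000 continue | (k=5,j=4): S=129.9741, K−S=0.0000, hold=0.0000 ⇒ V=0.0000 continue | (k=5,j=5): S=179.2374, K−S=0.0000, hold=0.0000 ⇒ V=0.0000 continue  boundary S*=49.5612
step 4: (k=4,j=0): S=42.2042, K−S=35.5758, hold=35.1489 ⇒ V=35.5758 exercise | (k=4,j=1): S=58.2006, K−S=19.5794, hold=19.6071 ⇒ V=19.6071 continue | (k=4,j=2): S=80.2600, K−S=0.0000, hold=5.3876 ⇒ V=5.3876 continue | (k=4,j=3): S=110.6804, K−S=0.0000, hold=0.0000 ⇒ V=0.0000 continue | (k=4,j=4): S=152.6310, K−S=0.0000, hold=0.0000 ⇒ V=0.0000 continue  boundary S*=42.2042
step 3: (k=3,j=0): S=49.5612, K−S=28.2188, hold=27.8340 ⇒ V=28.2188 exercise | (k=3,j=1): S=68.3460, K−S=9.4340, hold=12.8055 ⇒ V=12.8055 continue | (k=3,j=2): S=94.2508, K−S=0.0000, hold=2.8261 ⇒ V=2.8261 continue | (k=3,j=3): S=129.9741, K−S=0.0000, hold=0.0000 ⇒ V=0.0000 continue  boundary S*=49.5612
step 2: (k=2,j=0): S=58.2006, K−S=19.5794, hold=20.7930 ⇒ V=20.7930 continue | (k=2,j=1): S=80.2600, K−S=0.0000, hold=8.0393 ⇒ V=8.0393 continue | (k=2,j=2): S=110.6804, K−S=0.0000, hold=1.4825 ⇒ V=1.4825 continue  boundary S*=-
step 1: (k=1,j=0): S=68.3460, K−S=9.4340, hold=14.6680 ⇒ V=14.6680 continue | (k=1,j=1): S=94.2508, K−S=0.0000, hold=4.9106 ⇒ V=4.9106 continue  boundary S*=-
step 0: (k=0,j=0): S=80.2600, K−S=0.0000, hold=9.9915 ⇒ V=9.9915 continue  boundary S*=-

price = 9.9915
boundary = - - - 49.5612 42.2042 49.5612
tree:
9.9915
14.6680 4.9106
20.7930 8.0393 1.4825
28.2188 12.8055 2.8261 0.0000
35.5758 19.6071 5.3876 0.0000 0.0000
41.8407 28.2188 10.2706 0.0000 0.0000 0.0000
47.1756 35.5758 19.5794 0.0000 0.0000 0.0000 0.0000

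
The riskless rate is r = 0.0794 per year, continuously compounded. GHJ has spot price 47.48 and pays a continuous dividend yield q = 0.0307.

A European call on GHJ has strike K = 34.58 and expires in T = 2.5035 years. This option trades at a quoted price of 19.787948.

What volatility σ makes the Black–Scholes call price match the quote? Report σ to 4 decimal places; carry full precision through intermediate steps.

At σ = 0.4603 the Black–Scholes value reproduces the quote:
σ√T = 0.4603·√2.5035 = 0.728307
d₁ = (ln(S/K) + (r−q+σ²/2)T) / (σ√T) = (ln(47.48/34.58) + (0.0794−0.0307+0.4603²/2)·2.5035) / 0.728307 = (0.317033 + 0.387136) / 0.728307 = 0.966857
d₂ = d₁ − σ√T = 0.966857 − 0.728307 = 0.238550
e^{−rT} = 0.819732
e^{−qT} = 0.926022
N(d₁) = 0.833192,  N(d₂) = 0.594273
V = S·e^{−qT}·N(d₁) − K·e^{−rT}·N(d₂) = 36.633398 − 16.845450 = 19.787948 (the observed quote) — the price is monotone increasing in volatility, hence this σ is the only solution

sigma = 0.4603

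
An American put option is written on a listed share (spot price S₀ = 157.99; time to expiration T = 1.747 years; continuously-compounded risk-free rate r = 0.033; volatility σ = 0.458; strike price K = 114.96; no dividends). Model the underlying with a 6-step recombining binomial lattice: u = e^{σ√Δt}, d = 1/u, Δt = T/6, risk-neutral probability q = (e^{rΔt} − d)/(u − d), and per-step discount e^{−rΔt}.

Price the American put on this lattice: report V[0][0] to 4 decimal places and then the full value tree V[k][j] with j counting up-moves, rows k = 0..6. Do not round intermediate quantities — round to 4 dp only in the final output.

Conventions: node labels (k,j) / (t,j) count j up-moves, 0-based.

params: Δt=0.29117 u=1.28035 d=0.78103 q=0.45786 e^(-rΔt)=0.99044
t_6 payoffs: 79.0967 56.1691 18.5838 0.0000 0.0000 0.0000 0.0000
k=5: node(5,0) S=45.9177 payoff=69.0423 vs cont=67.9430 → 69.0423 [stop]  node(5,1) S=75.2731 payoff=39.6869 vs cont=38.5876 → 39.6869 [stop]  node(5,2) S=123.3956 payoff=0.0000 vs cont=9.9786 → 9.9786 [wait]  node(5,3) S=202.2830 payoff=0.0000 vs cont=0.0000 → 0.0000 [wait]  node(5,4) S=331.6036 payoff=0.0000 vs cont=0.0000 → 0.0000 [wait]  node(5,5) S=543.5994 payoff=0.0000 vs cont=0.0000 → 0.0000 [wait]
k=4: node(4,0) S=58.7909 payoff=56.1691 vs cont=55.0698 → 56.1691 [stop]  node(4,1) S=96.3762 payoff=18.5838 vs cont=25.8351 → 25.8351 [wait]  node(4,2) S=157.9900 payoff=0.0000 vs cont=5.3580 → 5.3580 [wait]  node(4,3) S=258.9938 payoff=0.0000 vs cont=0.0000 → 0.0000 [wait]  node(4,4) S=424.5698 payoff=0.0000 vs cont=0.0000 → 0.0000 [wait]
k=3: node(3,0) S=75.2731 payoff=39.6869 vs cont=41.8759 → 41.8759 [wait]  node(3,1) S=123.3956 payoff=0.0000 vs cont=16.3020 → 16.3020 [wait]  node(3,2) S=202.2830 payoff=0.0000 vs cont=2.8770 → 2.8770 [wait]  node(3,3) S=331.6036 payoff=0.0000 vs cont=0.0000 → 0.0000 [wait]
k=2: node(2,0) S=96.3762 payoff=18.5838 vs cont=29.8780 → 29.8780 [wait]  node(2,1) S=157.9900 payoff=0.0000 vs cont=10.0580 → 10.0580 [wait]  node(2,2) S=258.9938 payoff=0.0000 vs cont=1.5448 → 1.5448 [wait]
k=1: node(1,0) S=123.3956 payoff=0.0000 vs cont=20.6042 → 20.6042 [wait]  node(1,1) S=202.2830 payoff=0.0000 vs cont=6.1012 → 6.1012 [wait]
k=0: node(0,0) S=157.9900 payoff=0.0000 vs cont=13.8303 → 13.8303 [wait]

price = 13.8303
tree:
13.8303
20.6042 6.1012
29.8780 10.0580 1.5448
41.8759 16.3020 2.8770 0.0000
56.1691 25.8351 5.3580 0.0000 0.0000
69.0423 39.6869 9.9786 0.0000 0.0000 0.0000
79.0967 56.1691 18.5838 0.0000 0.0000 0.0000 0.0000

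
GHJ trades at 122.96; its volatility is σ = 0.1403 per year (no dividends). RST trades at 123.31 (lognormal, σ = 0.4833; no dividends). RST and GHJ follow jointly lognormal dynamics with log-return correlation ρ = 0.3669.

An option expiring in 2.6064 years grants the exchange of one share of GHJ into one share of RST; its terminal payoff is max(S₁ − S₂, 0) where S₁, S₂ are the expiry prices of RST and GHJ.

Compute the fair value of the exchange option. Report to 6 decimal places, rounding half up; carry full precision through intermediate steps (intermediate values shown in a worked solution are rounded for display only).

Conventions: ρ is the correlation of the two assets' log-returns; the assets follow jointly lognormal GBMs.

exchange price = 35.176798

σ_eff = √(σ₁² + σ₂² − 2ρσ₁σ₂) = √(0.4833² + 0.1403² − 2·0.3669·0.4833·0.1403) = 0.451117
d₁ = (ln(S₁/S₂) + (q₂ − q₁ + σ_eff²/2)T) / (σ_eff√T) = (ln(123.31/122.96) + (0.0 − 0.0 + 0.101753)·2.6064) / 0.728298 = 0.368052
d₂ = d₁ − σ_eff√T = 0.368052 − 0.728298 = -0.360246
N(d₁) = 0.643583,  N(d₂) = 0.359331
V = S₁·e^{−q₁T}·N(d₁) − S₂·e^{−q₂T}·N(d₂) = 79.360192 − 44.183394 = 35.176798
Key observation: no risk-free rate is needed — with the second asset as numeraire the exchange option is a call on the ratio S₁/S₂, and r cancels out of the value.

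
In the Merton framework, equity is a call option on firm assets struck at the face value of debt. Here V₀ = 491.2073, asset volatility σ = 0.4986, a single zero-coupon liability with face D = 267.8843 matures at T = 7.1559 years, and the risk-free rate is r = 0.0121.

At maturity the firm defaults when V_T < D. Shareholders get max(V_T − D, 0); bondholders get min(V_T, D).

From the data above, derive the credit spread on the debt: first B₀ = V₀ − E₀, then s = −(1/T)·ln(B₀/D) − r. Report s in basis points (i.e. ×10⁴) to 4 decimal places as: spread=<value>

spread=545.4910

Apply the equity-as-call identities (strike 267.8843, horizon 7.1559 years):
d₁ = [ln(V₀/D) + (r + σ²/2)T] / (σ√T)
   = [ln(491.2073/267.8843) + (0.0121 + 0.5·0.4986²)·7.1559] / (0.4986·√7.1559)
   = [0.606311 + 0.976072] / 1.333781 = 1.186389
d₂ = d₁ − σ√T = 1.186389 − 1.333781 = -0.147391
N(d₁) = 0.882266,  N(d₂) = 0.441412,  e^(−rT) = 0.917056
E₀ = V₀·N(d₁) − D·e^(−rT)·N(d₂)
   = 491.2073·0.882266 − 267.8843·0.917056·0.441412 = 324.935983
B₀ = V₀ − E₀ = 491.2073 − 324.935983 = 166.271317
spread = −(1/T)·ln(B₀/D) − r = −(1/7.1559)·ln(166.271317/267.8843) − 0.0121 = 0.05454910
in basis points: 0.05454910 × 10⁴ = 545.4910 bp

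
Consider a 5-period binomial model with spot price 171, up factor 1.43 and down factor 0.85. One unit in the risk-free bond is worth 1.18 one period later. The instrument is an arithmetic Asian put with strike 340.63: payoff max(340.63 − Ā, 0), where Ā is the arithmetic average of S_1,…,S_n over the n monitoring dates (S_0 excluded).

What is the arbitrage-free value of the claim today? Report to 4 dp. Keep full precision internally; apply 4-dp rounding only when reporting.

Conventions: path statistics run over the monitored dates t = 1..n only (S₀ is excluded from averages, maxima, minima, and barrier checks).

No-arbitrage gives p* = (R−d)/(u−d) = 0.5690: enumerate every path, weight its payoff by its p*-probability, and discount by R^5.
Enumerate all 2^5 = 32 price paths (U = up ×1.43, D = down ×0.85); each path with k up-moves has probability p*^k·(1−p*)^(5−k).
DDDDD: Ā=107.8099, payoff=232.8201, prob=0.014879
UDDDD: Ā=181.3743, payoff=159.2557, prob=0.019640
DUDDD: Ā=161.5383, payoff=179.0917, prob=0.019640
UUDDD: Ā=271.7645, payoff=68.8655, prob=0.025924
DDUDD: Ā=144.6777, payoff=195.9523, prob=0.019640
UDUDD: Ā=243.3990, payoff=97.2310, prob=0.025924
DUUDD: Ā=223.5630, payoff=117.0670, prob=0.025924
UUUDD: Ā=376.1118, payoff=0.0000, prob=0.034220
DDDUD: Ā=130.3462, payoff=210.2838, prob=0.019640
UDDUD: Ā=219.2883, payoff=121.3417, prob=0.025924
DUDUD: Ā=199.4523, payoff=141.1777, prob=0.025924
UUDUD: Ā=335.5492, payoff=5.0808, prob=0.034220
DDUUD: Ā=182.5917, payoff=158.0383, prob=0.025924
UDUUD: Ā=307.1837, payoff=33.4463, prob=0.034220
DUUUD: Ā=287.3477, payoff=53.2823, prob=0.034220
UUUUD: Ā=483.4203, payoff=0.0000, prob=0.045171
DDDDU: Ā=118.1644, payoff=222.4656, prob=0.019640
UDDDU: Ā=198.7943, payoff=141.8357, prob=0.025924
DUDDU: Ā=178.9583, payoff=161.6717, prob=0.025924
UUDDU: Ā=301.0710, payoff=39.5590, prob=0.034220
DDUDU: Ā=162.0977, payoff=178.5323, prob=0.025924
UDUDU: Ā=272.7055, payoff=67.9245, prob=0.034220
DUUDU: Ā=252.8695, payoff=87.7605, prob=0.034220
UUUDU: Ā=425.4157, payoff=0.0000, prob=0.045171
DDDUU: Ā=147.7662, payoff=192.8638, prob=0.025924
UDDUU: Ā=248.5948, payoff=92.0352, prob=0.034220
DUDUU: Ā=228.7588, payoff=111.8712, prob=0.034220
UUDUU: Ā=384.8531, payoff=0.0000, prob=0.045171
DDUUU: Ā=211.8982, payoff=128.7318, prob=0.034220
UDUUU: Ā=356.4876, payoff=0.0000, prob=0.045171
DUUUU: Ā=336.6516, payoff=3.9784, prob=0.045171
UUUUU: Ā=566.3668, payoff=0.0000, prob=0.059625
Price = Σ prob·payoff / R^5 = 79.582132 / 2.287758 = 34.7861

price = 34.7861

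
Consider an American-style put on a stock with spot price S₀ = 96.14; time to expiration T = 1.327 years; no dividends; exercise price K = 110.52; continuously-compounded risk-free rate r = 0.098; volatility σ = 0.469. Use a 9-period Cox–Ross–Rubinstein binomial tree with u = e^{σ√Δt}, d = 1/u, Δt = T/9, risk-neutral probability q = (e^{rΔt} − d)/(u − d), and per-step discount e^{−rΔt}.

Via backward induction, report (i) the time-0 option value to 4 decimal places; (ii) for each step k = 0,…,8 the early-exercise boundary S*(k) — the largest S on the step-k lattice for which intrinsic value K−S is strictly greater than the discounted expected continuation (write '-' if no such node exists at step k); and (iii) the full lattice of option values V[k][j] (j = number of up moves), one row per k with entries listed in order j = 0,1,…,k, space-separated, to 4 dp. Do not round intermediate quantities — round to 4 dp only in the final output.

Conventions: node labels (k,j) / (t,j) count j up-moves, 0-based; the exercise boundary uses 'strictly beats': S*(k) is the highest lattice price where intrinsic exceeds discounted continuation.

price = 23.6294
boundary = - - 67.0627 56.0105 67.0627 56.0105 67.0627 80.2957 67.0627
tree:
23.6294
32.5299 15.2540
43.4573 22.3506 8.4707
54.5095 31.7329 13.4466 3.6492
63.7403 43.4573 20.7180 6.4319 0.9208
71.4498 54.5095 30.7415 11.1128 1.8511 0.0000
77.8887 63.7403 43.4573 18.6871 3.7210 0.0000 0.0000
83.2665 71.4498 54.5095 30.2243 7.4798 0.0000 0.0000 0.0000
87.7580 77.8887 63.7403 43.4573 15.0356 0.0000 0.0000 0.0000 0.0000
91.5092 83.2665 71.4498 54.5095 30.2243 0.0000 0.0000 0.0000 0.0000 0.0000

params: Δt=0.14744 u=1.19732 d=0.83520 q=0.49529 e^(-rΔt)=0.98565
t_9 payoffs: 91.5092 83.2665 71.4498 54.5095 30.2243 0.0000 0.0000 0.0000 0.0000 0.0000
t_8: node(8,0) S=22.7620 payoff=87.7580 vs cont=86.1725 → 87.7580 [stop]  node(8,1) S=32.6313 payoff=77.8887 vs cont=76.3032 → 77.8887 [stop]  node(8,2) S=46.7797 payoff=63.7403 vs cont=62.1548 → 63.7403 [stop]  node(8,3) S=67.0627 payoff=43.4573 vs cont=41.8718 → 43.4573 [stop]  node(8,4) S=96.1400 payoff=14.3800 vs cont=15.0356 → 15.0356 [wait]  node(8,5) S=137.8248 payoff=0.0000 vs cont=0.0000 → 0.0000 [wait]  node(8,6) S=197.5835 payoff=0.0000 vs cont=0.0000 → 0.0000 [wait]  node(8,7) S=283.2526 payoff=0.0000 vs cont=0.0000 → 0.0000 [wait]  node(8,8) S=406.0665 payoff=0.0000 vs cont=0.0000 → 0.0000 [wait]  ⇒ S*(8)=67.0627
t_7: node(7,0) S=27.2535 payoff=83.2665 vs cont=81.6810 → 83.2665 [stop]  node(7,1) S=39.0702 payoff=71.4498 vs cont=69.8643 → 71.4498 [stop]  node(7,2) S=56.0105 payoff=54.5095 vs cont=52.9240 → 54.5095 [stop]  node(7,3) S=80.2957 payoff=30.2243 vs cont=28.9589 → 30.2243 [stop]  node(7,4) S=115.1107 payoff=0.0000 vs cont=7.4798 → 7.4798 [wait]  node(7,5) S=165.0209 payoff=0.0000 vs cont=0.0000 → 0.0000 [wait]  node(7,6) S=236.5714 payoff=0.0000 vs cont=0.0000 → 0.0000 [wait]  node(7,7) S=339.1451 payoff=0.0000 vs cont=0.0000 → 0.0000 [wait]  ⇒ S*(7)=80.2957
t_6: node(6,0) S=32.6313 payoff=77.8887 vs cont=76.3032 → 77.8887 [stop]  node(6,1) S=46.7797 payoff=63.7403 vs cont=62.1548 → 63.7403 [stop]  node(6,2) S=67.0627 payoff=43.4573 vs cont=41.8718 → 43.4573 [stop]  node(6,3) S=96.1400 payoff=14.3800 vs cont=18.6871 → 18.6871 [wait]  node(6,4) S=137.8248 payoff=0.0000 vs cont=3.7210 → 3.7210 [wait]  node(6,5) S=197.5835 payoff=0.0000 vs cont=0.0000 → 0.0000 [wait]  node(6,6) S=283.2526 payoff=0.0000 vs cont=0.0000 → 0.0000 [wait]  ⇒ S*(6)=67.0627
t_5: node(5,0) S=39.0702 payoff=71.4498 vs cont=69.8643 → 71.4498 [stop]  node(5,1) S=56.0105 payoff=54.5095 vs cont=52.9240 → 54.5095 [stop]  node(5,2) S=80.2957 payoff=30.2243 vs cont=30.7415 → 30.7415 [wait]  node(5,3) S=115.1107 payoff=0.0000 vs cont=11.1128 → 11.1128 [wait]  node(5,4) S=165.0209 payoff=0.0000 vs cont=1.8511 → 1.8511 [wait]  node(5,5) S=236.5714 payoff=0.0000 vs cont=0.0000 → 0.0000 [wait]  ⇒ S*(5)=56.0105
t_4: node(4,0) S=46.7797 payoff=63.7403 vs cont=62.1548 → 63.7403 [stop]  node(4,1) S=67.0627 payoff=43.4573 vs cont=42.1243 → 43.4573 [stop]  node(4,2) S=96.1400 payoff=14.3800 vs cont=20.7180 → 20.7180 [wait]  node(4,3) S=137.8248 payoff=0.0000 vs cont=6.4319 → 6.4319 [wait]  node(4,4) S=197.5835 payoff=0.0000 vs cont=0.9208 → 0.9208 [wait]  ⇒ S*(4)=67.0627
t_3: node(3,0) S=56.0105 payoff=54.5095 vs cont=52.9240 → 54.5095 [stop]  node(3,1) S=80.2957 payoff=30.2243 vs cont=31.7329 → 31.7329 [wait]  node(3,2) S=115.1107 payoff=0.0000 vs cont=13.4466 → 13.4466 [wait]  node(3,3) S=165.0209 payoff=0.0000 vs cont=3.6492 → 3.6492 [wait]  ⇒ S*(3)=56.0105
t_2: node(2,0) S=67.0627 payoff=43.4573 vs cont=42.6083 → 43.4573 [stop]  node(2,1) S=96.1400 payoff=14.3800 vs cont=22.3506 → 22.3506 [wait]  node(2,2) S=137.8248 payoff=0.0000 vs cont=8.4707 → 8.4707 [wait]  ⇒ S*(2)=67.0627
t_1: node(1,0) S=80.2957 payoff=30.2243 vs cont=32.5299 → 32.5299 [wait]  node(1,1) S=115.1107 payoff=0.0000 vs cont=15.2540 → 15.2540 [wait]  ⇒ S*(1)=-
t_0: node(0,0) S=96.1400 payoff=14.3800 vs cont=23.6294 → 23.6294 [wait]  ⇒ S*(0)=-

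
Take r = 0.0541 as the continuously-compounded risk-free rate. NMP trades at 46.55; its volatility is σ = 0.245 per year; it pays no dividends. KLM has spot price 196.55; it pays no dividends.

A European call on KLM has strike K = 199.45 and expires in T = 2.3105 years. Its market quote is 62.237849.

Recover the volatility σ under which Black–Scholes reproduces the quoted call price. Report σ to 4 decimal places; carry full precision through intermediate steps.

At σ = 0.4642 the Black–Scholes value reproduces the quote:
σ√T = 0.4642·√2.3105 = 0.705599
d₁ = (ln(S/K) + (r+σ²/2)T) / (σ√T) = (ln(196.55/199.45) + (0.0541+0.4642²/2)·2.3105) / 0.705599 = (-0.014647 + 0.373933) / 0.705599 = 0.509193
d₂ = d₁ − σ√T = 0.509193 − 0.705599 = -0.196406
e^{−rT} = 0.882499
N(d₁) = 0.694692,  N(d₂) = 0.422146
V = S·N(d₁) − K·e^{−rT}·N(d₂) = 136.541647 − 74.303798 = 62.237849 (the observed quote) — the price is monotone increasing in volatility, hence this σ is the only solution

sigma = 0.4642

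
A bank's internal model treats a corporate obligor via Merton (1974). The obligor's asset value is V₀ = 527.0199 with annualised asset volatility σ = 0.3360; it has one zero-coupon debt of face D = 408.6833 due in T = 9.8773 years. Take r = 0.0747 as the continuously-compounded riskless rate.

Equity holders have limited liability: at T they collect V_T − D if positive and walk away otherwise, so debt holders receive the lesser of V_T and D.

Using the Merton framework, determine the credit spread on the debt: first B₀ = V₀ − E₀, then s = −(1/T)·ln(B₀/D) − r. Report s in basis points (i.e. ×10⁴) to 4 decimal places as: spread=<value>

Equity is a call on the firm's assets struck at D = 408.6833:
d₁ = [ln(V₀/D) + (r + σ²/2)T] / (σ√T)
   = [ln(527.0199/408.6833) + (0.0747 + 0.5·0.3360²)·9.8773] / (0.3360·√9.8773)
   = [0.254298 + 1.295388] / 1.055987 = 1.467524
d₂ = d₁ − σ√T = 1.467524 − 1.055987 = 0.411538
N(d₁) = 0.928883,  N(d₂) = 0.659661,  e^(−rT) = 0.478148
E₀ = V₀·N(d₁) − D·e^(−rT)·N(d₂)
   = 527.0199·0.928883 − 408.6833·0.478148·0.659661 = 360.634822
B₀ = V₀ − E₀ = 527.0199 − 360.634822 = 166.385078
spread = −(1/T)·ln(B₀/D) − r = −(1/9.8773)·ln(166.385078/408.6833) − 0.0747 = 0.01627989
in basis points: 0.01627989 × 10⁴ = 162.7989 bp

spread=162.7989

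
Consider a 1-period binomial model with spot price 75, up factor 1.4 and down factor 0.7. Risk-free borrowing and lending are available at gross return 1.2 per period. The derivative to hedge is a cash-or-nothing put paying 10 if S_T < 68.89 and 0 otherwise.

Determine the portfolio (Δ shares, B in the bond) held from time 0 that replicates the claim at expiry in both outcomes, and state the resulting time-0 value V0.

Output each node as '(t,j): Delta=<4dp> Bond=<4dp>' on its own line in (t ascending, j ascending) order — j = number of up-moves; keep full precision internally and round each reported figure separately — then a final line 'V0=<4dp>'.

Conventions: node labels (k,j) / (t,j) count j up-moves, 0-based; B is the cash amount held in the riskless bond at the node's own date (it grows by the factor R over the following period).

(0,0): Delta=-0.1905 Bond=16.6667
V0=2.3810

The replicating-portfolio and risk-neutral prices coincide; use p* = (1.2−0.7)/(1.4−0.7) = 0.7143 for the latter.
Terminal payoffs: V(1,0)=10.0000, V(1,1)=0.0000
  t=0,j=0: stock 75.0000 → up 105.0000 (V=0.0000), down 52.5000 (V=10.0000). Price 2.3810; hedge Δ=-0.1905, bond B=16.6667.
Check: Δ(0,0)·S0 + B(0,0) = 2.3810 = V0.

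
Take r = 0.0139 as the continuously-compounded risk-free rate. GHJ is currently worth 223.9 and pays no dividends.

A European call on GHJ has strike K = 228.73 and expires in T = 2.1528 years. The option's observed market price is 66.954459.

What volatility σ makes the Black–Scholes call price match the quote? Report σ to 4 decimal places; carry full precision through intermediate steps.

At σ = 0.5179 the Black–Scholes value reproduces the quote:
σ√T = 0.5179·√2.1528 = 0.759885
d₁ = (ln(S/K) + (r+σ²/2)T) / (σ√T) = (ln(223.9/228.73) + (0.0139+0.5179²/2)·2.1528) / 0.759885 = (-0.021343 + 0.318636) / 0.759885 = 0.391235
d₂ = d₁ − σ√T = 0.391235 − 0.759885 = -0.368650
e^{−rT} = 0.970519
N(d₁) = 0.652188,  N(d₂) = 0.356194
V = S·N(d₁) − K·e^{−rT}·N(d₂) = 146.024955 − 79.070497 = 66.954459 (equal to the quote); since ∂V/∂σ > 0 for all σ, the implied volatility is unique

sigma = 0.5179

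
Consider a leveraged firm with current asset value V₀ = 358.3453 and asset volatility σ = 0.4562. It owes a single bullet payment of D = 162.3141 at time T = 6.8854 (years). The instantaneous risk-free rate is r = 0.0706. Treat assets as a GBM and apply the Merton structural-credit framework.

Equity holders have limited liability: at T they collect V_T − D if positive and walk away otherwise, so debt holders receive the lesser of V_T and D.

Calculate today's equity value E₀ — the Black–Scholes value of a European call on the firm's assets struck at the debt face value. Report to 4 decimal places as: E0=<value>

E0=273.2708

Apply the equity-as-call identities (strike 162.3141, horizon 6.8854 years):
d₁ = [ln(V₀/D) + (r + σ²/2)T] / (σ√T)
   = [ln(358.3453/162.3141) + (0.0706 + 0.5·0.4562²)·6.8854] / (0.4562·√6.8854)
   = [0.791964 + 1.202599] / 1.197071 = 1.666202
d₂ = d₁ − σ√T = 1.666202 − 1.197071 = 0.469131
N(d₁) = 0.952163,  N(d₂) = 0.680512,  e^(−rT) = 0.615015
E₀ = V₀·N(d₁) − D·e^(−rT)·N(d₂)
   = 358.3453·0.952163 − 162.3141·0.615015·0.680512 = 273.270797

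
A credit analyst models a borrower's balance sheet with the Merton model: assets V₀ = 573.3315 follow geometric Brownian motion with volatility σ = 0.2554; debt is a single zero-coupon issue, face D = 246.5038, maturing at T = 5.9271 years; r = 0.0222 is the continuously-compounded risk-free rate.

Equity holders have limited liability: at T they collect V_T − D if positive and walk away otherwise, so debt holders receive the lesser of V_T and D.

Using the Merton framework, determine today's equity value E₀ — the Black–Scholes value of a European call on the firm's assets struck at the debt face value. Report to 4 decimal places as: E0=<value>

Apply the equity-as-call identities (strike 246.5038, horizon 5.9271 years):
d₁ = [ln(V₀/D) + (r + σ²/2)T] / (σ√T)
   = [ln(573.3315/246.5038) + (0.0222 + 0.5·0.2554²)·5.9271] / (0.2554·√5.9271)
   = [0.844087 + 0.324891] / 0.621788 = 1.880028
d₂ = d₁ − σ√T = 1.880028 − 0.621788 = 1.258241
N(d₁) = 0.969948,  N(d₂) = 0.895848,  e^(−rT) = 0.876708
E₀ = V₀·N(d₁) − D·e^(−rT)·N(d₂)
   = 573.3315·0.969948 − 246.5038·0.876708·0.895848 = 362.498445

E0=362.4984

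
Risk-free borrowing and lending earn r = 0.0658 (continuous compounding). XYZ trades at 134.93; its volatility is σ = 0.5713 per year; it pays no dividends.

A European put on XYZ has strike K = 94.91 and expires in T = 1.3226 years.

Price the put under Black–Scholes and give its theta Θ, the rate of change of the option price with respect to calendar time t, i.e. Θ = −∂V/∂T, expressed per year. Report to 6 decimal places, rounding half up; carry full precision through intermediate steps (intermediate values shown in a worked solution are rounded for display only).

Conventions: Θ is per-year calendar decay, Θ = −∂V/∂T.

price = 10.417769
Θ = -6.036465

σ√T = 0.5713·√1.3226 = 0.657020
d₁ = (ln(S/K) + (r+σ²/2)T) / (σ√T) = (ln(134.93/94.91) + (0.0658+0.5713²/2)·1.3226) / 0.657020 = (0.351827 + 0.302865) / 0.657020 = 0.996456
d₂ = d₁ − σ√T = 0.996456 − 0.657020 = 0.339437
e^{−rT} = 0.916652
N(−d₁) = 0.159514,  N(−d₂) = 0.367140
Put price V = K·e^{−rT}·N(−d₂) − S·N(−d₁) = 31.941021 − 21.523252 = 10.417769
φ(d₁) = (1/√(2π))·e^{−d₁²/2} = 0.242828
Θ = −S·φ(d₁)·σ/(2√T) + r·K·e^{−rT}·N(−d₂) = −8.138184 + 2.101719 = -6.036465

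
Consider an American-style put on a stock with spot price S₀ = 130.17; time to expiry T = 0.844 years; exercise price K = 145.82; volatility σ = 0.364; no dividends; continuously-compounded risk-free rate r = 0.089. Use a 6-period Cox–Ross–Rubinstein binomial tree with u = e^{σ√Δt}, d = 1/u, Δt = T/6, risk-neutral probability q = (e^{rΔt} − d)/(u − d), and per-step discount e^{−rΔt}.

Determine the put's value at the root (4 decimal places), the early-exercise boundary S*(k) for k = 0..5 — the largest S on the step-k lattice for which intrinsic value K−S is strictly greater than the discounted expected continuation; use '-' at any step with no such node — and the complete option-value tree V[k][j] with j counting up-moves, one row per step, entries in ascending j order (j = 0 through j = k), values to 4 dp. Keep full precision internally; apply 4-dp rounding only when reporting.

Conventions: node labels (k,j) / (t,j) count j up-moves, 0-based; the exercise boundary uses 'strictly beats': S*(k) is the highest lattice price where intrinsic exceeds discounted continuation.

Δt=0.14067, u=1.14628, d=0.87239, q=0.51192, disc=e^(-rΔt)=0.98756
k=6 terminal: V=max(K-S,0) → 88.4386 70.4235 46.7526 15.6500 0.0000 0.0000 0.0000
k=5: j=0 S=65.7750 intr=80.0450 cont=78.2308 V=80.0450[EX]; j=1 S=86.4253 intr=59.3947 cont=57.5805 V=59.3947[EX]; j=2 S=113.5588 intr=32.2612 cont=30.4470 V=32.2612[EX]; j=3 S=149.2110 intr=0.0000 cont=7.5434 V=7.5434[hold]; j=4 S=196.0563 intr=0.0000 cont=0.0000 V=0.0000[hold]; j=5 S=257.6089 intr=0.0000 cont=0.0000 V=0.0000[hold]  S*(5)=113.5588
k=4: j=0 S=75.3965 intr=70.4235 cont=68.6093 V=70.4235[EX]; j=1 S=99.0674 intr=46.7526 cont=44.9384 V=46.7526[EX]; j=2 S=130.1700 intr=15.6500 cont=19.3637 V=19.3637[hold]; j=3 S=171.0373 intr=0.0000 cont=3.6360 V=3.6360[hold]; j=4 S=224.7351 intr=0.0000 cont=0.0000 V=0.0000[hold]  S*(4)=99.0674
k=3: j=0 S=86.4253 intr=59.3947 cont=57.5805 V=59.3947[EX]; j=1 S=113.5588 intr=32.2612 cont=32.3245 V=32.3245[hold]; j=2 S=149.2110 intr=0.0000 cont=11.1716 V=11.1716[hold]; j=3 S=196.0563 intr=0.0000 cont=1.7526 V=1.7526[hold]  S*(3)=86.4253
k=2: j=0 S=99.0674 intr=46.7526 cont=44.9704 V=46.7526[EX]; j=1 S=130.1700 intr=15.6500 cont=21.2285 V=21.2285[hold]; j=2 S=171.0373 intr=0.0000 cont=6.2708 V=6.2708[hold]  S*(2)=99.0674
k=1: j=0 S=113.5588 intr=32.2612 cont=33.2672 V=33.2672[hold]; j=1 S=149.2110 intr=0.0000 cont=13.4025 V=13.4025[hold]  S*(1)=-
k=0: j=0 S=130.1700 intr=15.6500 cont=22.8107 V=22.8107[hold]  S*(0)=-

price = 22.8107
boundary = - - 99.0674 86.4253 99.0674 113.5588
tree:
22.8107
33.2672 13.4025
46.7526 21.2285 6.2708
59.3947 32.3245 11.1716 1.7526
70.4235 46.7526 19.3637 3.6360 0.0000
80.0450 59.3947 32.2612 7.5434 0.0000 0.0000
88.4386 70.4235 46.7526 15.6500 0.0000 0.0000 0.0000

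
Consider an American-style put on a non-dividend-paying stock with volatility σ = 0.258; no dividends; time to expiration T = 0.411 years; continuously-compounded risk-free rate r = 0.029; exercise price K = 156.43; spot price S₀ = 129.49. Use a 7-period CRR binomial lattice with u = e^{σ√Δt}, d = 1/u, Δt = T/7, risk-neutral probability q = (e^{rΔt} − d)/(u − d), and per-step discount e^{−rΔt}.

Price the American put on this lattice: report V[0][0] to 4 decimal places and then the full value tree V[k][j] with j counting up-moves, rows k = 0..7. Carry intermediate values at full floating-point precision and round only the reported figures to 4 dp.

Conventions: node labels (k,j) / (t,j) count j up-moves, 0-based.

price = 27.4460
tree:
27.4460
34.7874 20.1395
42.1591 27.0517 13.2407
49.0842 34.7874 19.3464 7.1311
55.5896 42.1591 26.9400 11.7580 2.4915
61.7007 49.0842 34.7874 18.5864 4.9148 0.0572
67.4415 55.5896 42.1591 26.9400 9.6939 0.1141 0.0000
72.8344 61.7007 49.0842 34.7874 18.5864 0.2277 0.0000 0.0000

params: Δt=0.05871 u=1.06451 d=0.93940 q=0.49800 e^(-rΔt)=0.99830
t_7 payoffs: 72.8344 61.7007 49.0842 34.7874 18.5864 0.2277 0.0000 0.0000
k=6: node(6,0) S=88.9885 payoff=67.4415 vs cont=67.1754 → 67.4415 [stop]  node(6,1) S=100.8404 payoff=55.5896 vs cont=55.3234 → 55.5896 [stop]  node(6,2) S=114.2709 payoff=42.1591 vs cont=41.8930 → 42.1591 [stop]  node(6,3) S=129.4900 payoff=26.9400 vs cont=26.6739 → 26.9400 [stop]  node(6,4) S=146.7361 payoff=9.6939 vs cont=9.4278 → 9.6939 [stop]  node(6,5) S=166.2791 payoff=0.0000 vs cont=0.1141 → 0.1141 [wait]  node(6,6) S=188.4250 payoff=0.0000 vs cont=0.0000 → 0.0000 [wait]
k=5: node(5,0) S=94.7293 payoff=61.7007 vs cont=61.4346 → 61.7007 [stop]  node(5,1) S=107.3458 payoff=49.0842 vs cont=48.8181 → 49.0842 [stop]  node(5,2) S=121.6426 payoff=34.7874 vs cont=34.5212 → 34.7874 [stop]  node(5,3) S=137.8436 payoff=18.5864 vs cont=18.3203 → 18.5864 [stop]  node(5,4) S=156.2023 payoff=0.2277 vs cont=4.9148 → 4.9148 [wait]  node(5,5) S=177.0061 payoff=0.0000 vs cont=0.0572 → 0.0572 [wait]
k=4: node(4,0) S=100.8404 payoff=55.5896 vs cont=55.3234 → 55.5896 [stop]  node(4,1) S=114.2709 payoff=42.1591 vs cont=41.8930 → 42.1591 [stop]  node(4,2) S=129.4900 payoff=26.9400 vs cont=26.6739 → 26.9400 [stop]  node(4,3) S=146.7361 payoff=9.6939 vs cont=11.7580 → 11.7580 [wait]  node(4,4) S=166.2791 payoff=0.0000 vs cont=2.4915 → 2.4915 [wait]
k=3: node(3,0) S=107.3458 payoff=49.0842 vs cont=48.8181 → 49.0842 [stop]  node(3,1) S=121.6426 payoff=34.7874 vs cont=34.5212 → 34.7874 [stop]  node(3,2) S=137.8436 payoff=18.5864 vs cont=19.3464 → 19.3464 [wait]  node(3,3) S=156.2023 payoff=0.2277 vs cont=7.1311 → 7.1311 [wait]
k=2: node(2,0) S=114.2709 payoff=42.1591 vs cont=41.8930 → 42.1591 [stop]  node(2,1) S=129.4900 payoff=26.9400 vs cont=27.0517 → 27.0517 [wait]  node(2,2) S=146.7361 payoff=9.6939 vs cont=13.2407 → 13.2407 [wait]
k=1: node(1,0) S=121.6426 payoff=34.7874 vs cont=34.5768 → 34.7874 [stop]  node(1,1) S=137.8436 payoff=18.5864 vs cont=20.1395 → 20.1395 [wait]
k=0: node(0,0) S=129.4900 payoff=26.9400 vs cont=27.4460 → 27.4460 [wait]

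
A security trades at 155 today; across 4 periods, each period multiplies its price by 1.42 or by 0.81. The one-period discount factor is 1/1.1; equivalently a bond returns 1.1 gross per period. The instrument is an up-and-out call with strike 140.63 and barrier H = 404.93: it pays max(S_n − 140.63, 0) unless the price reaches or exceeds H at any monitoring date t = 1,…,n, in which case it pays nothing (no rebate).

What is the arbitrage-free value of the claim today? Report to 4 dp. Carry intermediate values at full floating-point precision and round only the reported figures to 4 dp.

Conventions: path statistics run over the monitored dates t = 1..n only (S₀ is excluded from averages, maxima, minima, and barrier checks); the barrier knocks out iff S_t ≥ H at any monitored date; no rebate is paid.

With p* = (R−d)/(u−d) = 0.4754, sum probability × payoff across the paths and divide by R^4.
Enumerate all 2^4 = 16 price paths (U = up ×1.42, D = down ×0.81); each path with k up-moves has probability p*^k·(1−p*)^(4−k).
DDDD: M=125.5500, payoff=0.0000, prob=0.075732
UDDD: M=220.1000, payoff=0.0000, prob=0.068632
DUDD: M=178.2810, payoff=0.0000, prob=0.068632
UUDD: M=312.5420, payoff=64.4288, prob=0.062198
DDUD: M=144.4076, payoff=0.0000, prob=0.068632
UDUD: M=253.1590, payoff=64.4288, prob=0.062198
DUUD: M=253.1590, payoff=64.4288, prob=0.062198
UUUD: M=443.8096, payoff=0.0000, prob=0.056367
DDDU: M=125.5500, payoff=0.0000, prob=0.068632
UDDU: M=220.1000, payoff=64.4288, prob=0.062198
DUDU: M=205.0588, payoff=64.4288, prob=0.062198
UUDU: M=359.4858, payoff=218.8558, prob=0.056367
DDUU: M=205.0588, payoff=64.4288, prob=0.062198
UDUU: M=359.4858, payoff=218.8558, prob=0.056367
DUUU: M=359.4858, payoff=218.8558, prob=0.056367
UUUU: M=630.2097, payoff=0.0000, prob=0.051083
Price = Σ prob·payoff / R^4 = 61.052779 / 1.464100 = 41.6999

price = 41.6999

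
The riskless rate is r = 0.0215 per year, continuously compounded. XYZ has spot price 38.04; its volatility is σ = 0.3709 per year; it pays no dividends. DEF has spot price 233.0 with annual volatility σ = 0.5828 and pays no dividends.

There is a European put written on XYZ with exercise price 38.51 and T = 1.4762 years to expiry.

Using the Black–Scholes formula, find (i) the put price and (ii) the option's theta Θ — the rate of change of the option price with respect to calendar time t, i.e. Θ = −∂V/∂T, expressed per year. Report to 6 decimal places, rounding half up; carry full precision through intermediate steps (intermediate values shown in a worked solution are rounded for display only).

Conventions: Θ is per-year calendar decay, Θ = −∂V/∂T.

price = 6.355663
Θ = -1.775333

σ√T = 0.3709·√1.4762 = 0.450640
d₁ = (ln(S/K) + (r+σ²/2)T) / (σ√T) = (ln(38.04/38.51) + (0.0215+0.3709²/2)·1.4762) / 0.450640 = (-0.012280 + 0.133276) / 0.450640 = 0.268500
d₂ = d₁ − σ√T = 0.268500 − 0.450640 = -0.182140
e^{−rT} = 0.968760
N(−d₁) = 0.394157,  N(−d₂) = 0.572264
Put price V = K·e^{−rT}·N(−d₂) − S·N(−d₁) = 21.349407 − 14.993745 = 6.355663
φ(d₁) = (1/√(2π))·e^{−d₁²/2} = 0.384818
Θ = −S·φ(d₁)·σ/(2√T) + r·K·e^{−rT}·N(−d₂) = −2.234345 + 0.459012 = -1.775333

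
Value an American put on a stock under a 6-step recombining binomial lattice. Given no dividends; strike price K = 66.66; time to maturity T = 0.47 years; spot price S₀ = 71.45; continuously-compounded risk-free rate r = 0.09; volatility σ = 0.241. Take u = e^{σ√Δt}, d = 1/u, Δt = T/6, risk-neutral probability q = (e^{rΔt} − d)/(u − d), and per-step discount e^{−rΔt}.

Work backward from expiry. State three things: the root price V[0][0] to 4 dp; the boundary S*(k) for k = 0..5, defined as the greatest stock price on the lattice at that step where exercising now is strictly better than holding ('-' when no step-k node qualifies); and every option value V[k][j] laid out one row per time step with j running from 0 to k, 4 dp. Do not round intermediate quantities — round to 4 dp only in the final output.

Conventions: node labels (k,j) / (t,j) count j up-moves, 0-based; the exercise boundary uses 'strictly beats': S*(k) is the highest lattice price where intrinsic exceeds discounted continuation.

price = 1.8998
boundary = - - - 58.3608 54.5541 58.3608
tree:
1.8998
3.2173 0.7822
5.2747 1.4756 0.1912
8.2992 2.7214 0.4146 0.0000
12.1059 4.8642 0.8990 0.0000 0.0000
15.6643 8.2992 1.9494 0.0000 0.0000 0.0000
18.9906 12.1059 4.2269 0.0000 0.0000 0.0000 0.0000

Δt=0.07833  u=1.06978  d=0.93477  q=0.53555  discount=0.99297
step 6 (expiry): payoffs max(K−S,0) = 18.9906 12.1059 4.2269 0.0000 0.0000 0.0000 0.0000
step 5: (k=5,j=0): S=50.9957, K−S=15.6643, hold=15.1960 ⇒ V=15.6643 exercise | (k=5,j=1): S=58.3608, K−S=8.2992, hold=7.8309 ⇒ V=8.2992 exercise | (k=5,j=2): S=66.7895, K−S=0.0000, hold=1.9494 ⇒ V=1.9494 continue | (k=5,j=3): S=76.4356, K−S=0.0000, hold=0.0000 ⇒ V=0.0000 continue | (k=5,j=4): S=87.4749, K−S=0.0000, hold=0.0000 ⇒ V=0.0000 continue | (k=5,j=5): S=100.1085, K−S=0.0000, hold=0.0000 ⇒ V=0.0000 continue  boundary S*=58.3608
step 4: (k=4,j=0): S=54.5541, K−S=12.1059, hold=11.6376 ⇒ V=12.1059 exercise | (k=4,j=1): S=62.4331, K−S=4.2269, hold=4.8642 ⇒ V=4.8642 continue | (k=4,j=2): S=71.4500, K−S=0.0000, hold=0.8990 ⇒ V=0.8990 continue | (k=4,j=3): S=81.7692, K−S=0.0000, hold=0.0000 ⇒ V=0.0000 continue | (k=4,j=4): S=93.5787, K−S=0.0000, hold=0.0000 ⇒ V=0.0000 continue  boundary S*=54.5541
step 3: (k=3,j=0): S=58.3608, K−S=8.2992, hold=8.1698 ⇒ V=8.2992 exercise | (k=3,j=1): S=66.7895, K−S=0.0000, hold=2.7214 ⇒ V=2.7214 continue | (k=3,j=2): S=76.4356, K−S=0.0000, hold=0.4146 ⇒ V=0.4146 continue | (k=3,j=3): S=87.4749, K−S=0.0000, hold=0.0000 ⇒ V=0.0000 continue  boundary S*=58.3608
step 2: (k=2,j=0): S=62.4331, K−S=4.2269, hold=5.2747 ⇒ V=5.2747 continue | (k=2,j=1): S=71.4500, K−S=0.0000, hold=1.4756 ⇒ V=1.4756 continue | (k=2,j=2): S=81.7692, K−S=0.0000, hold=0.1912 ⇒ V=0.1912 continue  boundary S*=-
step 1: (k=1,j=0): S=66.7895, K−S=0.0000, hold=3.2173 ⇒ V=3.2173 continue | (k=1,j=1): S=76.4356, K−S=0.0000, hold=0.7822 ⇒ V=0.7822 continue  boundary S*=-
step 0: (k=0,j=0): S=71.4500, K−S=0.0000, hold=1.8998 ⇒ V=1.8998 continue  boundary S*=-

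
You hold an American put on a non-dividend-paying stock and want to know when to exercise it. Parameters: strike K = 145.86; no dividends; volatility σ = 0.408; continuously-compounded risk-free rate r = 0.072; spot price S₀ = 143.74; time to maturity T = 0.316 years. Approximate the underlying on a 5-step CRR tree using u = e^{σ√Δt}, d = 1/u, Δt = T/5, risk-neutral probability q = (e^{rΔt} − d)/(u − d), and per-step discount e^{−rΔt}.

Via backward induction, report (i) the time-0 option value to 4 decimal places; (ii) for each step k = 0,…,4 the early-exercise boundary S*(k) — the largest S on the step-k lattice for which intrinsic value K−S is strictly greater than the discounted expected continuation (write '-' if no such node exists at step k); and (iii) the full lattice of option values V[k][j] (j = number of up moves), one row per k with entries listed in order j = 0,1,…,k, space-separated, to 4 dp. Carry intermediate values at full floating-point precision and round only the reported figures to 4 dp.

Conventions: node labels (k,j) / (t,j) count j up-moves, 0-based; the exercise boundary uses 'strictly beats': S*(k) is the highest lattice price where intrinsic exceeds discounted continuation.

params: Δt=0.06320 u=1.10801 d=0.90252 q=0.49657 e^(-rΔt)=0.99546
t_5 payoffs: 59.7902 40.1925 16.1324 0.0000 0.0000 0.0000
t_4: node(4,0) S=95.3665 payoff=50.4935 vs cont=49.8313 → 50.4935 [stop]  node(4,1) S=117.0811 payoff=28.7789 vs cont=28.1167 → 28.7789 [stop]  node(4,2) S=143.7400 payoff=2.1200 vs cont=8.0846 → 8.0846 [wait]  node(4,3) S=176.4690 payoff=0.0000 vs cont=0.0000 → 0.0000 [wait]  node(4,4) S=216.6503 payoff=0.0000 vs cont=0.0000 → 0.0000 [wait]  ⇒ S*(4)=117.0811
t_3: node(3,0) S=105.6675 payoff=40.1925 vs cont=39.5303 → 40.1925 [stop]  node(3,1) S=129.7276 payoff=16.1324 vs cont=18.4187 → 18.4187 [wait]  node(3,2) S=159.2660 payoff=0.0000 vs cont=4.0515 → 4.0515 [wait]  node(3,3) S=195.5302 payoff=0.0000 vs cont=0.0000 → 0.0000 [wait]  ⇒ S*(3)=105.6675
t_2: node(2,0) S=117.0811 payoff=28.7789 vs cont=29.2468 → 29.2468 [wait]  node(2,1) S=143.7400 payoff=2.1200 vs cont=11.2331 → 11.2331 [wait]  node(2,2) S=176.4690 payoff=0.0000 vs cont=2.0304 → 2.0304 [wait]  ⇒ S*(2)=-
t_1: node(1,0) S=129.7276 payoff=16.1324 vs cont=20.2095 → 20.2095 [wait]  node(1,1) S=159.2660 payoff=0.0000 vs cont=6.6330 → 6.6330 [wait]  ⇒ S*(1)=-
t_0: node(0,0) S=143.7400 payoff=2.1200 vs cont=13.4066 → 13.4066 [wait]  ⇒ S*(0)=-

price = 13.4066
boundary = - - - 105.6675 117.0811
tree:
13.4066
20.2095 6.6330
29.2468 11.2331 2.0304
40.1925 18.4187 4.0515 0.0000
50.4935 28.7789 8.0846 0.0000 0.0000
59.7902 40.1925 16.1324 0.0000 0.0000 0.0000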